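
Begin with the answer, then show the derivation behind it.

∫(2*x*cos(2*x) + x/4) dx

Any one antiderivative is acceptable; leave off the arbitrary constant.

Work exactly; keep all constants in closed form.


The answer is x**2/8 + x*sin(2*x) + cos(2*x)/2.
Step 1. Rewrite: now ∫(x/4) dx + ∫(2*x*cos(2*x)) dx.
Step 2. Integrate ∫(2*x*cos(2*x)) dx by parts with u = x, dv = (2*cos(2*x)) dx, so v = sin(2*x): now x*sin(2*x) + ∫(x/4) dx + ∫(-sin(2*x)) dx.
Step 3. Evaluate the standard form: now x*sin(2*x) + cos(2*x)/2 + ∫(x/4) dx.
Step 4. Evaluate the standard form: now x**2/8 + x*sin(2*x) + cos(2*x)/2.
Answer: x**2/8 + x*sin(2*x) + cos(2*x)/2.


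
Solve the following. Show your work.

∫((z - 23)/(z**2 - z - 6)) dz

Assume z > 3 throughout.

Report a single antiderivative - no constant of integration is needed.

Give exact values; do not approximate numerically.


Step 1. Decompose ∫((z - 23)/(z**2 - z - 6)) dz by partial fractions, (z - 23)/(z**2 - z - 6) = 5/(z + 2) - 4/(z - 3): now ∫(-4/(z - 3)) dz + ∫(5/(z + 2)) dz.
Step 2. Evaluate the standard form [assuming z > -2]: now 5*log(z + 2) + ∫(-4/(z - 3)) dz.
Step 3. Evaluate the standard form [assuming z > 3]: now -4*log(z - 3) + 5*log(z + 2).
Answer: -4*log(z - 3) + 5*log(z + 2).


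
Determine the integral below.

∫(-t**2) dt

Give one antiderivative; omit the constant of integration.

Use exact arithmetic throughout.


Answer: -t**3/3.


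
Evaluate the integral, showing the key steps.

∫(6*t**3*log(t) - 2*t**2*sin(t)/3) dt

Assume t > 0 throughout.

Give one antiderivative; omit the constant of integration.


Step 1. Rewrite: now ∫(-2*t**2*sin(t)/3) dt + ∫(6*t**3*log(t)) dt.
Step 2. Integrate ∫(-2*t**2*sin(t)/3) dt by parts with u = t**2, dv = (-2*sin(t)/3) dt, so v = 2*cos(t)/3: now 2*t**2*cos(t)/3 + ∫(-4*t*cos(t)/3) dt + ∫(6*t**3*log(t)) dt.
Step 3. Integrate ∫(-4*t*cos(t)/3) dt by parts with u = t, dv = (-4*cos(t)/3) dt, so v = -4*sin(t)/3: now 2*t**2*cos(t)/3 - 4*t*sin(t)/3 + ∫(6*t**3*log(t)) dt + ∫(4*sin(t)/3) dt.
Step 4. Evaluate the standard form: now 2*t**2*cos(t)/3 - 4*t*sin(t)/3 - 4*cos(t)/3 + ∫(6*t**3*log(t)) dt.
Step 5. Integrate ∫(6*t**3*log(t)) dt by parts with u = log(t), dv = (6*t**3) dt, so v = 3*t**4/2 [assuming t > 0]: now 3*t**4*log(t)/2 + 2*t**2*cos(t)/3 - 4*t*sin(t)/3 - 4*cos(t)/3 + ∫(-3*t**3/2) dt.
Step 6. Evaluate the standard form: now 3*t**4*log(t)/2 - 3*t**4/8 + 2*t**2*cos(t)/3 - 4*t*sin(t)/3 - 4*cos(t)/3.
Answer: 3*t**4*log(t)/2 - 3*t**4/8 + 2*t**2*cos(t)/3 - 4*t*sin(t)/3 - 4*cos(t)/3.


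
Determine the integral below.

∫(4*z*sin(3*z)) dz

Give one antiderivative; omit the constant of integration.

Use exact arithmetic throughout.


Answer: -4*z*cos(3*z)/3 + 4*sin(3*z)/9.


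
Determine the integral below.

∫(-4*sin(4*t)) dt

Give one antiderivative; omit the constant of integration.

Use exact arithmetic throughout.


Answer: cos(4*t).


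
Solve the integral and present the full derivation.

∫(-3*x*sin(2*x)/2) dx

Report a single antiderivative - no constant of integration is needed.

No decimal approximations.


Step 1. Integrate ∫(-3*x*sin(2*x)/2) dx by parts with u = x, dv = (-3*sin(2*x)/2) dx, so v = 3*cos(2*x)/4: now 3*x*cos(2*x)/4 + ∫(-3*cos(2*x)/4) dx.
Step 2. Evaluate the standard form: now 3*x*cos(2*x)/4 - 3*sin(2*x)/8.
Answer: 3*x*cos(2*x)/4 - 3*sin(2*x)/8.


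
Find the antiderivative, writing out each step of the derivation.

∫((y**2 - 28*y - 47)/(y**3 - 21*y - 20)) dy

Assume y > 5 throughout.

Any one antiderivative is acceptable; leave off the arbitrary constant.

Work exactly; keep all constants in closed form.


Step 1. Decompose ∫((y**2 - 28*y - 47)/(y**3 - 21*y - 20)) dy by partial fractions, (y**2 - 28*y - 47)/(y**3 - 21*y - 20) = 3/(y + 4) + 1/(y + 1) - 3/(y - 5): now ∫(-3/(y - 5)) dy + ∫(1/(y + 1)) dy + ∫(3/(y + 4)) dy.
Step 2. Evaluate the standard form [assuming y > -1]: now log(y + 1) + ∫(-3/(y - 5)) dy + ∫(3/(y + 4)) dy.
Step 3. Evaluate the standard form [assuming y > 5]: now -3*log(y - 5) + log(y + 1) + ∫(3/(y + 4)) dy.
Step 4. Evaluate the standard form [assuming y > -4]: now -3*log(y - 5) + log(y + 1) + 3*log(y + 4).
Answer: -3*log(y - 5) + log(y + 1) + 3*log(y + 4).


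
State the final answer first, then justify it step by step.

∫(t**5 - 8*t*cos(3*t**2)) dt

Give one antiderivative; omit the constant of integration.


The answer is t**6/6 - 4*sin(3*t**2)/3.
Step 1. Rewrite: now ∫(t**5) dt + ∫(-8*t*cos(3*t**2)) dt.
Step 2. Substitute u = t**2, turning ∫(-8*t*cos(3*t**2)) dt into ∫(-4*cos(3*u)) du: now ∫(t**5) dt + ∫(-4*cos(3*u)) du.
Step 3. Evaluate the standard form: now -4*sin(3*u)/3 + ∫(t**5) dt.
Step 4. Substitute back u = t**2: now -4*sin(3*t**2)/3 + ∫(t**5) dt.
Step 5. Evaluate the standard form: now t**6/6 - 4*sin(3*t**2)/3.
Answer: t**6/6 - 4*sin(3*t**2)/3.


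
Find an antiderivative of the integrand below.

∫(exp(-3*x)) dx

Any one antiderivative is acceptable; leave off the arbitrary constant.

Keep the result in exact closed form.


Answer: -exp(-3*x)/3.


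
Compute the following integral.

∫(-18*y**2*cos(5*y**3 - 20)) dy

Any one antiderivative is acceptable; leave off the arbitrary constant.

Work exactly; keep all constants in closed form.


Answer: -6*sin(5*y**3 - 20)/5.


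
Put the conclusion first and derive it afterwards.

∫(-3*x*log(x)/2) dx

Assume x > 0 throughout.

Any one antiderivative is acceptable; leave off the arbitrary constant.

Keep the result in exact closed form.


The answer is -3*x**2*log(x)/4 + 3*x**2/8.
Step 1. Integrate ∫(-3*x*log(x)/2) dx by parts with u = log(x), dv = (-3*x/2) dx, so v = -3*x**2/4 [assuming x > 0]: now -3*x**2*log(x)/4 + ∫(3*x/4) dx.
Step 2. Evaluate the standard form: now -3*x**2*log(x)/4 + 3*x**2/8.
Answer: -3*x**2*log(x)/4 + 3*x**2/8.


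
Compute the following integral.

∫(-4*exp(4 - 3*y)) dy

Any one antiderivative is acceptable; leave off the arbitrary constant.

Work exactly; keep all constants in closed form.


Answer: 4*exp(4 - 3*y)/3.


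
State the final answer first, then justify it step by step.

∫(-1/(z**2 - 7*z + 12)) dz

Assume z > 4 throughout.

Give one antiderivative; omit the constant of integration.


The answer is -log(z - 4) + log(z - 3).
Step 1. Decompose ∫(-1/(z**2 - 7*z + 12)) dz by partial fractions, -1/(z**2 - 7*z + 12) = 1/(z - 3) - 1/(z - 4): now ∫(-1/(z - 4)) dz + ∫(1/(z - 3)) dz.
Step 2. Evaluate the standard form [assuming z > 3]: now log(z - 3) + ∫(-1/(z - 4)) dz.
Step 3. Evaluate the standard form [assuming z > 4]: now -log(z - 4) + log(z - 3).
Answer: -log(z - 4) + log(z - 3).


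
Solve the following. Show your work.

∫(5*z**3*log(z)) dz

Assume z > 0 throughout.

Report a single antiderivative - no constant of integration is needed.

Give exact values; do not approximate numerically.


Step 1. Integrate ∫(5*z**3*log(z)) dz by parts with u = log(z), dv = (5*z**3) dz, so v = 5*z**4/4 [assuming z > 0]: now 5*z**4*log(z)/4 + ∫(-5*z**3/4) dz.
Step 2. Evaluate the standard form: now 5*z**4*log(z)/4 - 5*z**4/16.
Answer: 5*z**4*log(z)/4 - 5*z**4/16.


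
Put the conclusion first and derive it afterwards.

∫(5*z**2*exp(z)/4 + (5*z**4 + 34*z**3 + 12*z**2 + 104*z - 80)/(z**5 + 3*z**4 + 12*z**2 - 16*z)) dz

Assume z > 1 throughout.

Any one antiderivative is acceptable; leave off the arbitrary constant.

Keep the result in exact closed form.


The answer is 5*z**2*exp(z)/4 - 5*z*exp(z)/2 + 5*exp(z)/2 + 5*log(z) + 3*log(z - 1) - 3*log(z + 4) + 2*atan(z/2).
Step 1. Rewrite: now ∫(5*z**2*exp(z)/4) dz + ∫((5*z**4 + 34*z**3 + 12*z**2 + 104*z - 80)/(z**5 + 3*z**4 + 12*z**2 - 16*z)) dz.
Step 2. Decompose ∫((5*z**4 + 34*z**3 + 12*z**2 + 104*z - 80)/(z**5 + 3*z**4 + 12*z**2 - 16*z)) dz by partial fractions, (5*z**4 + 34*z**3 + 12*z**2 + 104*z - 80)/(z**5 + 3*z**4 + 12*z**2 - 16*z) = 4/(z**2 + 4) - 3/(z + 4) + 3/(z - 1) + 5/z: now ∫(5/z) dz + ∫(5*z**2*exp(z)/4) dz + ∫(3/(z - 1)) dz + ∫(-3/(z + 4)) dz + ∫(4/(z**2 + 4)) dz.
Step 3. Evaluate the standard form [assuming z > 1]: now 3*log(z - 1) + ∫(5/z) dz + ∫(5*z**2*exp(z)/4) dz + ∫(-3/(z + 4)) dz + ∫(4/(z**2 + 4)) dz.
Step 4. Evaluate the standard form [assuming z > 0]: now 5*log(z) + 3*log(z - 1) + ∫(5*z**2*exp(z)/4) dz + ∫(-3/(z + 4)) dz + ∫(4/(z**2 + 4)) dz.
Step 5. Evaluate the standard form [assuming z > -4]: now 5*log(z) + 3*log(z - 1) - 3*log(z + 4) + ∫(5*z**2*exp(z)/4) dz + ∫(4/(z**2 + 4)) dz.
Step 6. Evaluate the standard form: now 5*log(z) + 3*log(z - 1) - 3*log(z + 4) + 2*atan(z/2) + ∫(5*z**2*exp(z)/4) dz.
Step 7. Integrate ∫(5*z**2*exp(z)/4) dz by parts with u = z**2, dv = (5*exp(z)/4) dz, so v = 5*exp(z)/4: now 5*z**2*exp(z)/4 + 5*log(z) + 3*log(z - 1) - 3*log(z + 4) + 2*atan(z/2) + ∫(-5*z*exp(z)/2) dz.
Step 8. Integrate ∫(-5*z*exp(z)/2) dz by parts with u = z, dv = (-5*exp(z)/2) dz, so v = -5*exp(z)/2: now 5*z**2*exp(z)/4 - 5*z*exp(z)/2 + 5*log(z) + 3*log(z - 1) - 3*log(z + 4) + 2*atan(z/2) + ∫(5*exp(z)/2) dz.
Step 9. Evaluate the standard form: now 5*z**2*exp(z)/4 - 5*z*exp(z)/2 + 5*exp(z)/2 + 5*log(z) + 3*log(z - 1) - 3*log(z + 4) + 2*atan(z/2).
Answer: 5*z**2*exp(z)/4 - 5*z*exp(z)/2 + 5*exp(z)/2 + 5*log(z) + 3*log(z - 1) - 3*log(z + 4) + 2*atan(z/2).


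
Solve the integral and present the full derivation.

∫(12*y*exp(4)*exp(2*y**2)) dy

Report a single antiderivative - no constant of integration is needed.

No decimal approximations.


Step 1. Substitute u = y**2 + 2, turning ∫(12*y*exp(4)*exp(2*y**2)) dy into ∫(6*exp(2*u)) du: now ∫(6*exp(2*u)) du.
Step 2. Evaluate the standard form: now 3*exp(2*u).
Step 3. Substitute back u = y**2 + 2: now 3*exp(2*y**2 + 4).
Answer: 3*exp(2*y**2 + 4).


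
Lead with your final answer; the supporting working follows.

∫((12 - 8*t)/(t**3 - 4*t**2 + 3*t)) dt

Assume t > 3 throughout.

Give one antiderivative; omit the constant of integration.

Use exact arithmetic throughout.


The answer is 4*log(t) - 2*log(t - 3) - 2*log(t - 1).
Step 1. Decompose ∫((12 - 8*t)/(t**3 - 4*t**2 + 3*t)) dt by partial fractions, (12 - 8*t)/(t**3 - 4*t**2 + 3*t) = -2/(t - 1) - 2/(t - 3) + 4/t: now ∫(4/t) dt + ∫(-2/(t - 3)) dt + ∫(-2/(t - 1)) dt.
Step 2. Evaluate the standard form [assuming t > 1]: now -2*log(t - 1) + ∫(4/t) dt + ∫(-2/(t - 3)) dt.
Step 3. Evaluate the standard form [assuming t > 3]: now -2*log(t - 3) - 2*log(t - 1) + ∫(4/t) dt.
Step 4. Evaluate the standard form [assuming t > 0]: now 4*log(t) - 2*log(t - 3) - 2*log(t - 1).
Answer: 4*log(t) - 2*log(t - 3) - 2*log(t - 1).


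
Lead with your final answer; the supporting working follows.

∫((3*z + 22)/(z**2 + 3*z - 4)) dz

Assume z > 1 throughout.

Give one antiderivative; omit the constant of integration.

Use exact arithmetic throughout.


The answer is 5*log(z - 1) - 2*log(z + 4).
Step 1. Decompose ∫((3*z + 22)/(z**2 + 3*z - 4)) dz by partial fractions, (3*z + 22)/(z**2 + 3*z - 4) = -2/(z + 4) + 5/(z - 1): now ∫(5/(z - 1)) dz + ∫(-2/(z + 4)) dz.
Step 2. Evaluate the standard form [assuming z > 1]: now 5*log(z - 1) + ∫(-2/(z + 4)) dz.
Step 3. Evaluate the standard form [assuming z > -4]: now 5*log(z - 1) - 2*log(z + 4).
Answer: 5*log(z - 1) - 2*log(z + 4).


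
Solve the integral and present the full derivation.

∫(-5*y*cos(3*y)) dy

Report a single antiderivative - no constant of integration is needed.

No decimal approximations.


Step 1. Integrate ∫(-5*y*cos(3*y)) dy by parts with u = y, dv = (-5*cos(3*y)) dy, so v = -5*sin(3*y)/3: now -5*y*sin(3*y)/3 + ∫(5*sin(3*y)/3) dy.
Step 2. Evaluate the standard form: now -5*y*sin(3*y)/3 - 5*cos(3*y)/9.
Answer: -5*y*sin(3*y)/3 - 5*cos(3*y)/9.


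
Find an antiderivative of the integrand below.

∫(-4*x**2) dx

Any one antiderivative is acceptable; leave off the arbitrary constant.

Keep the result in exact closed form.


Answer: -4*x**3/3.


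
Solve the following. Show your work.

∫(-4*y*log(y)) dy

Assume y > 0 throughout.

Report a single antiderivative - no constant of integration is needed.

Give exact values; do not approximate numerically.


Step 1. Integrate ∫(-4*y*log(y)) dy by parts with u = log(y), dv = (-4*y) dy, so v = -2*y**2 [assuming y > 0]: now -2*y**2*log(y) + ∫(2*y) dy.
Step 2. Evaluate the standard form: now -2*y**2*log(y) + y**2.
Answer: -2*y**2*log(y) + y**2.


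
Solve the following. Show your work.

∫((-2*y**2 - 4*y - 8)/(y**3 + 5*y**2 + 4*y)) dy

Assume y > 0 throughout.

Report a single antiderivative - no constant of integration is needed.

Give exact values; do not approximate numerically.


Step 1. Decompose ∫((-2*y**2 - 4*y - 8)/(y**3 + 5*y**2 + 4*y)) dy by partial fractions, (-2*y**2 - 4*y - 8)/(y**3 + 5*y**2 + 4*y) = -2/(y + 4) + 2/(y + 1) - 2/y: now ∫(-2/y) dy + ∫(2/(y + 1)) dy + ∫(-2/(y + 4)) dy.
Step 2. Evaluate the standard form [assuming y > -4]: now -2*log(y + 4) + ∫(-2/y) dy + ∫(2/(y + 1)) dy.
Step 3. Evaluate the standard form [assuming y > -1]: now 2*log(y + 1) - 2*log(y + 4) + ∫(-2/y) dy.
Step 4. Evaluate the standard form [assuming y > 0]: now -2*log(y) + 2*log(y + 1) - 2*log(y + 4).
Answer: -2*log(y) + 2*log(y + 1) - 2*log(y + 4).


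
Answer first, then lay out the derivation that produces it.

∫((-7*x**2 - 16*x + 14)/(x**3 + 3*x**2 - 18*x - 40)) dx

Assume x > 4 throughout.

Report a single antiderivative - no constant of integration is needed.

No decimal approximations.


The answer is -3*log(x - 4) - log(x + 2) - 3*log(x + 5).
Step 1. Decompose ∫((-7*x**2 - 16*x + 14)/(x**3 + 3*x**2 - 18*x - 40)) dx by partial fractions, (-7*x**2 - 16*x + 14)/(x**3 + 3*x**2 - 18*x - 40) = -3/(x + 5) - 1/(x + 2) - 3/(x - 4): now ∫(-3/(x - 4)) dx + ∫(-1/(x + 2)) dx + ∫(-3/(x + 5)) dx.
Step 2. Evaluate the standard form [assuming x > -2]: now -log(x + 2) + ∫(-3/(x - 4)) dx + ∫(-3/(x + 5)) dx.
Step 3. Evaluate the standard form [assuming x > -5]: now -log(x + 2) - 3*log(x + 5) + ∫(-3/(x - 4)) dx.
Step 4. Evaluate the standard form [assuming x > 4]: now -3*log(x - 4) - log(x + 2) - 3*log(x + 5).
Answer: -3*log(x - 4) - log(x + 2) - 3*log(x + 5).


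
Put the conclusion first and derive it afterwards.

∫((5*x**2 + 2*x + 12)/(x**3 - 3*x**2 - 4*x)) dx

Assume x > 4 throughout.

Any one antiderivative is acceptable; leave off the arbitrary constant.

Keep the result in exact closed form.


The answer is -3*log(x) + 5*log(x - 4) + 3*log(x + 1).
Step 1. Decompose ∫((5*x**2 + 2*x + 12)/(x**3 - 3*x**2 - 4*x)) dx by partial fractions, (5*x**2 + 2*x + 12)/(x**3 - 3*x**2 - 4*x) = 3/(x + 1) + 5/(x - 4) - 3/x: now ∫(-3/x) dx + ∫(5/(x - 4)) dx + ∫(3/(x + 1)) dx.
Step 2. Evaluate the standard form [assuming x > 4]: now 5*log(x - 4) + ∫(-3/x) dx + ∫(3/(x + 1)) dx.
Step 3. Evaluate the standard form [assuming x > -1]: now 5*log(x - 4) + 3*log(x + 1) + ∫(-3/x) dx.
Step 4. Evaluate the standard form [assuming x > 0]: now -3*log(x) + 5*log(x - 4) + 3*log(x + 1).
Answer: -3*log(x) + 5*log(x - 4) + 3*log(x + 1).


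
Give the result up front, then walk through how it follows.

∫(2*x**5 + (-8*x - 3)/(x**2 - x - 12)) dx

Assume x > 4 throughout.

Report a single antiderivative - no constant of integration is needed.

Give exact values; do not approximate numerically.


The answer is x**6/3 - 5*log(x - 4) - 3*log(x + 3).
Step 1. Rewrite: now ∫(2*x**5) dx + ∫((-8*x - 3)/(x**2 - x - 12)) dx.
Step 2. Decompose ∫((-8*x - 3)/(x**2 - x - 12)) dx by partial fractions, (-8*x - 3)/(x**2 - x - 12) = -3/(x + 3) - 5/(x - 4): now ∫(2*x**5) dx + ∫(-5/(x - 4)) dx + ∫(-3/(x + 3)) dx.
Step 3. Evaluate the standard form [assuming x > 4]: now -5*log(x - 4) + ∫(2*x**5) dx + ∫(-3/(x + 3)) dx.
Step 4. Evaluate the standard form [assuming x > -3]: now -5*log(x - 4) - 3*log(x + 3) + ∫(2*x**5) dx.
Step 5. Evaluate the standard form: now x**6/3 - 5*log(x - 4) - 3*log(x + 3).
Answer: x**6/3 - 5*log(x - 4) - 3*log(x + 3).


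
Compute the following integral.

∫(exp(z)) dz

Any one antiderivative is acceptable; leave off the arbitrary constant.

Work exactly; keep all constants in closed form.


Answer: exp(z).


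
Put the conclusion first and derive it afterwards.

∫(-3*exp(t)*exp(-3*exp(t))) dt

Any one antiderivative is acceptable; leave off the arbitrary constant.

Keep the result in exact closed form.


The answer is exp(-3*exp(t)).
Step 1. Substitute u = exp(t), turning ∫(-3*exp(t)*exp(-3*exp(t))) dt into ∫(-3*exp(-3*u)) du: now ∫(-3*exp(-3*u)) du.
Step 2. Evaluate the standard form: now exp(-3*u).
Step 3. Substitute back u = exp(t): now exp(-3*exp(t)).
Answer: exp(-3*exp(t)).


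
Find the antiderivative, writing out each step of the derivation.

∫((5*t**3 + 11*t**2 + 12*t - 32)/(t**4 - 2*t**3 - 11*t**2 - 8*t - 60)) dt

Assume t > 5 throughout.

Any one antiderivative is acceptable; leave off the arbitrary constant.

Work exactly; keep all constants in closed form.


Step 1. Decompose ∫((5*t**3 + 11*t**2 + 12*t - 32)/(t**4 - 2*t**3 - 11*t**2 - 8*t - 60)) dt by partial fractions, (5*t**3 + 11*t**2 + 12*t - 32)/(t**4 - 2*t**3 - 11*t**2 - 8*t - 60) = 4/(t**2 + 4) + 1/(t + 3) + 4/(t - 5): now ∫(4/(t - 5)) dt + ∫(1/(t + 3)) dt + ∫(4/(t**2 + 4)) dt.
Step 2. Evaluate the standard form [assuming t > -3]: now log(t + 3) + ∫(4/(t - 5)) dt + ∫(4/(t**2 + 4)) dt.
Step 3. Evaluate the standard form [assuming t > 5]: now 4*log(t - 5) + log(t + 3) + ∫(4/(t**2 + 4)) dt.
Step 4. Evaluate the standard form: now 4*log(t - 5) + log(t + 3) + 2*atan(t/2).
Answer: 4*log(t - 5) + log(t + 3) + 2*atan(t/2).


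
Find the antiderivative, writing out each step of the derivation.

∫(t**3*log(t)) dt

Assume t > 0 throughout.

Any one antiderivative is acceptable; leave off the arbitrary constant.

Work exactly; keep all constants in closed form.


Step 1. Integrate ∫(t**3*log(t)) dt by parts with u = log(t), dv = (t**3) dt, so v = t**4/4 [assuming t > 0]: now t**4*log(t)/4 + ∫(-t**3/4) dt.
Step 2. Evaluate the standard form: now t**4*log(t)/4 - t**4/16.
Answer: t**4*log(t)/4 - t**4/16.


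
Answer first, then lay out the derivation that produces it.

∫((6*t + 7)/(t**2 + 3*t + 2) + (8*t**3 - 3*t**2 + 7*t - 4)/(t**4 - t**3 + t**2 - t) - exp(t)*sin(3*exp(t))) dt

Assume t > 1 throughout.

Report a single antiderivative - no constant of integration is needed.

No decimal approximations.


The answer is 4*log(t) + 4*log(t - 1) + log(t + 1) + 5*log(t + 2) + cos(3*exp(t))/3 + atan(t).
Step 1. Rewrite: now ∫((6*t + 7)/(t**2 + 3*t + 2)) dt + ∫((8*t**3 - 3*t**2 + 7*t - 4)/(t**4 - t**3 + t**2 - t)) dt + ∫(-exp(t)*sin(3*exp(t))) dt.
Step 2. Decompose ∫((6*t + 7)/(t**2 + 3*t + 2)) dt by partial fractions, (6*t + 7)/(t**2 + 3*t + 2) = 5/(t + 2) + 1/(t + 1): now ∫((8*t**3 - 3*t**2 + 7*t - 4)/(t**4 - t**3 + t**2 - t)) dt + ∫(-exp(t)*sin(3*exp(t))) dt + ∫(1/(t + 1)) dt + ∫(5/(t + 2)) dt.
Step 3. Evaluate the standard form [assuming t > -2]: now 5*log(t + 2) + ∫((8*t**3 - 3*t**2 + 7*t - 4)/(t**4 - t**3 + t**2 - t)) dt + ∫(-exp(t)*sin(3*exp(t))) dt + ∫(1/(t + 1)) dt.
Step 4. Evaluate the standard form [assuming t > -1]: now log(t + 1) + 5*log(t + 2) + ∫((8*t**3 - 3*t**2 + 7*t - 4)/(t**4 - t**3 + t**2 - t)) dt + ∫(-exp(t)*sin(3*exp(t))) dt.
Step 5. Decompose ∫((8*t**3 - 3*t**2 + 7*t - 4)/(t**4 - t**3 + t**2 - t)) dt by partial fractions, (8*t**3 - 3*t**2 + 7*t - 4)/(t**4 - t**3 + t**2 - t) = 1/(t**2 + 1) + 4/(t - 1) + 4/t: now log(t + 1) + 5*log(t + 2) + ∫(4/t) dt + ∫(-exp(t)*sin(3*exp(t))) dt + ∫(4/(t - 1)) dt + ∫(1/(t**2 + 1)) dt.
Step 6. Evaluate the standard form [assuming t > 0]: now 4*log(t) + log(t + 1) + 5*log(t + 2) + ∫(-exp(t)*sin(3*exp(t))) dt + ∫(4/(t - 1)) dt + ∫(1/(t**2 + 1)) dt.
Step 7. Evaluate the standard form [assuming t > 1]: now 4*log(t) + 4*log(t - 1) + log(t + 1) + 5*log(t + 2) + ∫(-exp(t)*sin(3*exp(t))) dt + ∫(1/(t**2 + 1)) dt.
Step 8. Evaluate the standard form: now 4*log(t) + 4*log(t - 1) + log(t + 1) + 5*log(t + 2) + atan(t) + ∫(-exp(t)*sin(3*exp(t))) dt.
Step 9. Substitute u = exp(t), turning ∫(-exp(t)*sin(3*exp(t))) dt into ∫(-sin(3*u)) du: now 4*log(t) + 4*log(t - 1) + log(t + 1) + 5*log(t + 2) + atan(t) + ∫(-sin(3*u)) du.
Step 10. Evaluate the standard form: now 4*log(t) + 4*log(t - 1) + log(t + 1) + 5*log(t + 2) + cos(3*u)/3 + atan(t).
Step 11. Substitute back u = exp(t): now 4*log(t) + 4*log(t - 1) + log(t + 1) + 5*log(t + 2) + cos(3*exp(t))/3 + atan(t).
Answer: 4*log(t) + 4*log(t - 1) + log(t + 1) + 5*log(t + 2) + cos(3*exp(t))/3 + atan(t).


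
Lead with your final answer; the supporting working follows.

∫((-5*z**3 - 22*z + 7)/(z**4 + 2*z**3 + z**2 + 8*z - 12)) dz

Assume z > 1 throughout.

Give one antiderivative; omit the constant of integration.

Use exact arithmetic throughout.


The answer is -log(z - 1) - 4*log(z + 3) - atan(z/2)/2.
Step 1. Decompose ∫((-5*z**3 - 22*z + 7)/(z**4 + 2*z**3 + z**2 + 8*z - 12)) dz by partial fractions, (-5*z**3 - 22*z + 7)/(z**4 + 2*z**3 + z**2 + 8*z - 12) = -1/(z**2 + 4) - 4/(z + 3) - 1/(z - 1): now ∫(-1/(z - 1)) dz + ∫(-4/(z + 3)) dz + ∫(-1/(z**2 + 4)) dz.
Step 2. Evaluate the standard form [assuming z > 1]: now -log(z - 1) + ∫(-4/(z + 3)) dz + ∫(-1/(z**2 + 4)) dz.
Step 3. Evaluate the standard form [assuming z > -3]: now -log(z - 1) - 4*log(z + 3) + ∫(-1/(z**2 + 4)) dz.
Step 4. Evaluate the standard form: now -log(z - 1) - 4*log(z + 3) - atan(z/2)/2.
Answer: -log(z - 1) - 4*log(z + 3) - atan(z/2)/2.


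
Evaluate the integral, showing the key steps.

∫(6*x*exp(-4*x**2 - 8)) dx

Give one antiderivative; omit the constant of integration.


Step 1. Substitute u = x**2 + 2, turning ∫(6*x*exp(-4*x**2 - 8)) dx into ∫(3*exp(-4*u)) du: now ∫(3*exp(-4*u)) du.
Step 2. Evaluate the standard form: now -3*exp(-4*u)/4.
Step 3. Substitute back u = x**2 + 2: now -3*exp(-4*x**2 - 8)/4.
Answer: -3*exp(-4*x**2 - 8)/4.


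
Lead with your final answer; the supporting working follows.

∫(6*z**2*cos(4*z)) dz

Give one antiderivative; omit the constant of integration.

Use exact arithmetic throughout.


The answer is 3*z**2*sin(4*z)/2 + 3*z*cos(4*z)/4 - 3*sin(4*z)/16.
Step 1. Integrate ∫(6*z**2*cos(4*z)) dz by parts with u = z**2, dv = (6*cos(4*z)) dz, so v = 3*sin(4*z)/2: now 3*z**2*sin(4*z)/2 + ∫(-3*z*sin(4*z)) dz.
Step 2. Integrate ∫(-3*z*sin(4*z)) dz by parts with u = z, dv = (-3*sin(4*z)) dz, so v = 3*cos(4*z)/4: now 3*z**2*sin(4*z)/2 + 3*z*cos(4*z)/4 + ∫(-3*cos(4*z)/4) dz.
Step 3. Evaluate the standard form: now 3*z**2*sin(4*z)/2 + 3*z*cos(4*z)/4 - 3*sin(4*z)/16.
Answer: 3*z**2*sin(4*z)/2 + 3*z*cos(4*z)/4 - 3*sin(4*z)/16.


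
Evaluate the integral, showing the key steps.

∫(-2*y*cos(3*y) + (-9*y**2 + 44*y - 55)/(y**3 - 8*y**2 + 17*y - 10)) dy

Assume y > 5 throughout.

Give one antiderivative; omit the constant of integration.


Step 1. Rewrite: now ∫(-2*y*cos(3*y)) dy + ∫((-9*y**2 + 44*y - 55)/(y**3 - 8*y**2 + 17*y - 10)) dy.
Step 2. Integrate ∫(-2*y*cos(3*y)) dy by parts with u = y, dv = (-2*cos(3*y)) dy, so v = -2*sin(3*y)/3: now -2*y*sin(3*y)/3 + ∫((-9*y**2 + 44*y - 55)/(y**3 - 8*y**2 + 17*y - 10)) dy + ∫(2*sin(3*y)/3) dy.
Step 3. Evaluate the standard form: now -2*y*sin(3*y)/3 - 2*cos(3*y)/9 + ∫((-9*y**2 + 44*y - 55)/(y**3 - 8*y**2 + 17*y - 10)) dy.
Step 4. Decompose ∫((-9*y**2 + 44*y - 55)/(y**3 - 8*y**2 + 17*y - 10)) dy by partial fractions, (-9*y**2 + 44*y - 55)/(y**3 - 8*y**2 + 17*y - 10) = -5/(y - 1) + 1/(y - 2) - 5/(y - 5): now -2*y*sin(3*y)/3 - 2*cos(3*y)/9 + ∫(-5/(y - 5)) dy + ∫(1/(y - 2)) dy + ∫(-5/(y - 1)) dy.
Step 5. Evaluate the standard form [assuming y > 1]: now -2*y*sin(3*y)/3 - 5*log(y - 1) - 2*cos(3*y)/9 + ∫(-5/(y - 5)) dy + ∫(1/(y - 2)) dy.
Step 6. Evaluate the standard form [assuming y > 2]: now -2*y*sin(3*y)/3 + log(y - 2) - 5*log(y - 1) - 2*cos(3*y)/9 + ∫(-5/(y - 5)) dy.
Step 7. Evaluate the standard form [assuming y > 5]: now -2*y*sin(3*y)/3 - 5*log(y - 5) + log(y - 2) - 5*log(y - 1) - 2*cos(3*y)/9.
Answer: -2*y*sin(3*y)/3 - 5*log(y - 5) + log(y - 2) - 5*log(y - 1) - 2*cos(3*y)/9.


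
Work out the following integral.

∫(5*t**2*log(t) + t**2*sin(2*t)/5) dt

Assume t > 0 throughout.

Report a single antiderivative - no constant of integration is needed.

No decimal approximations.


Answer: 5*t**3*log(t)/3 - 5*t**3/9 - t**2*cos(2*t)/10 + t*sin(2*t)/10 + cos(2*t)/20.


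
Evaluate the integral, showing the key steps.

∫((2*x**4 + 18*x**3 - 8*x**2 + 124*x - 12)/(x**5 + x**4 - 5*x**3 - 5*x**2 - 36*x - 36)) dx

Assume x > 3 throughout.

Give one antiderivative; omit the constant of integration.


Step 1. Decompose ∫((2*x**4 + 18*x**3 - 8*x**2 + 124*x - 12)/(x**5 + x**4 - 5*x**3 - 5*x**2 - 36*x - 36)) dx by partial fractions, (2*x**4 + 18*x**3 - 8*x**2 + 124*x - 12)/(x**5 + x**4 - 5*x**3 - 5*x**2 - 36*x - 36) = -4/(x**2 + 4) - 5/(x + 3) + 4/(x + 1) + 3/(x - 3): now ∫(3/(x - 3)) dx + ∫(4/(x + 1)) dx + ∫(-5/(x + 3)) dx + ∫(-4/(x**2 + 4)) dx.
Step 2. Evaluate the standard form [assuming x > -1]: now 4*log(x + 1) + ∫(3/(x - 3)) dx + ∫(-5/(x + 3)) dx + ∫(-4/(x**2 + 4)) dx.
Step 3. Evaluate the standard form [assuming x > -3]: now 4*log(x + 1) - 5*log(x + 3) + ∫(3/(x - 3)) dx + ∫(-4/(x**2 + 4)) dx.
Step 4. Evaluate the standard form [assuming x > 3]: now 3*log(x - 3) + 4*log(x + 1) - 5*log(x + 3) + ∫(-4/(x**2 + 4)) dx.
Step 5. Evaluate the standard form: now 3*log(x - 3) + 4*log(x + 1) - 5*log(x + 3) - 2*atan(x/2).
Answer: 3*log(x - 3) + 4*log(x + 1) - 5*log(x + 3) - 2*atan(x/2).


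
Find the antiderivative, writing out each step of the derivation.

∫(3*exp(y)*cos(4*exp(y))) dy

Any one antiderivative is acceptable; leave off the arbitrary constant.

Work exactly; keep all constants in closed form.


Step 1. Substitute u = exp(y), turning ∫(3*exp(y)*cos(4*exp(y))) dy into ∫(3*cos(4*u)) du: now ∫(3*cos(4*u)) du.
Step 2. Evaluate the standard form: now 3*sin(4*u)/4.
Step 3. Substitute back u = exp(y): now 3*sin(4*exp(y))/4.
Answer: 3*sin(4*exp(y))/4.


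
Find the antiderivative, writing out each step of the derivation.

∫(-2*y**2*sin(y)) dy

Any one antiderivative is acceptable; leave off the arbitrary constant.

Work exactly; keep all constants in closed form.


Step 1. Integrate ∫(-2*y**2*sin(y)) dy by parts with u = y**2, dv = (-2*sin(y)) dy, so v = 2*cos(y): now 2*y**2*cos(y) + ∫(-4*y*cos(y)) dy.
Step 2. Integrate ∫(-4*y*cos(y)) dy by parts with u = y, dv = (-4*cos(y)) dy, so v = -4*sin(y): now 2*y**2*cos(y) - 4*y*sin(y) + ∫(4*sin(y)) dy.
Step 3. Evaluate the standard form: now 2*y**2*cos(y) - 4*y*sin(y) - 4*cos(y).
Answer: 2*y**2*cos(y) - 4*y*sin(y) - 4*cos(y).


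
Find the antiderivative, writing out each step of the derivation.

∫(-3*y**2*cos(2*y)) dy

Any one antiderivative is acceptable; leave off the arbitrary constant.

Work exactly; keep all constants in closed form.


Step 1. Integrate ∫(-3*y**2*cos(2*y)) dy by parts with u = y**2, dv = (-3*cos(2*y)) dy, so v = -3*sin(2*y)/2: now -3*y**2*sin(2*y)/2 + ∫(3*y*sin(2*y)) dy.
Step 2. Integrate ∫(3*y*sin(2*y)) dy by parts with u = y, dv = (3*sin(2*y)) dy, so v = -3*cos(2*y)/2: now -3*y**2*sin(2*y)/2 - 3*y*cos(2*y)/2 + ∫(3*cos(2*y)/2) dy.
Step 3. Evaluate the standard form: now -3*y**2*sin(2*y)/2 - 3*y*cos(2*y)/2 + 3*sin(2*y)/4.
Answer: -3*y**2*sin(2*y)/2 - 3*y*cos(2*y)/2 + 3*sin(2*y)/4.


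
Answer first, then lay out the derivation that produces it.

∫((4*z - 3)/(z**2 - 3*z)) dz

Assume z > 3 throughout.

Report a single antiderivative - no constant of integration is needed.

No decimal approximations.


The answer is log(z) + 3*log(z - 3).
Step 1. Decompose ∫((4*z - 3)/(z**2 - 3*z)) dz by partial fractions, (4*z - 3)/(z**2 - 3*z) = 3/(z - 3) + 1/z: now ∫(1/z) dz + ∫(3/(z - 3)) dz.
Step 2. Evaluate the standard form [assuming z > 0]: now log(z) + ∫(3/(z - 3)) dz.
Step 3. Evaluate the standard form [assuming z > 3]: now log(z) + 3*log(z - 3).
Answer: log(z) + 3*log(z - 3).


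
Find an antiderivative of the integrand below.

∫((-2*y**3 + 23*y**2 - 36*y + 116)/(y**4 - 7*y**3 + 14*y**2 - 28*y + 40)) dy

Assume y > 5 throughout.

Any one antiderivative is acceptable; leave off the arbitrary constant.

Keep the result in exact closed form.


Answer: 3*log(y - 5) - 5*log(y - 2) + 2*atan(y/2).


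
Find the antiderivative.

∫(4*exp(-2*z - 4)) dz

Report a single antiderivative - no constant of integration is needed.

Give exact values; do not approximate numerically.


Answer: -2*exp(-2*z - 4).


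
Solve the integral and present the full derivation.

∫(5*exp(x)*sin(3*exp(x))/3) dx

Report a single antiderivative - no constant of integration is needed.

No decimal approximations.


Step 1. Substitute u = exp(x), turning ∫(5*exp(x)*sin(3*exp(x))/3) dx into ∫(5*sin(3*u)/3) du: now ∫(5*sin(3*u)/3) du.
Step 2. Evaluate the standard form: now -5*cos(3*u)/9.
Step 3. Substitute back u = exp(x): now -5*cos(3*exp(x))/9.
Answer: -5*cos(3*exp(x))/9.


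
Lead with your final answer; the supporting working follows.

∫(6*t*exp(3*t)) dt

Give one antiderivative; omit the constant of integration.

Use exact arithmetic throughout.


The answer is 2*t*exp(3*t) - 2*exp(3*t)/3.
Step 1. Integrate ∫(6*t*exp(3*t)) dt by parts with u = t, dv = (6*exp(3*t)) dt, so v = 2*exp(3*t): now 2*t*exp(3*t) + ∫(-2*exp(3*t)) dt.
Step 2. Evaluate the standard form: now 2*t*exp(3*t) - 2*exp(3*t)/3.
Answer: 2*t*exp(3*t) - 2*exp(3*t)/3.


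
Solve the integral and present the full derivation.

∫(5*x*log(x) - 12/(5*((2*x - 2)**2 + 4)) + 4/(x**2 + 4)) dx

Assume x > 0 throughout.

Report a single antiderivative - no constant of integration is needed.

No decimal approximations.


Step 1. Rewrite: now ∫(5*x*log(x)) dx + ∫(4/(x**2 + 4)) dx + ∫(-12/(5*((2*x - 2)**2 + 4))) dx.
Step 2. Substitute u = 2*x - 2, turning ∫(-12/(5*((2*x - 2)**2 + 4))) dx into ∫(-6/(5*(u**2 + 4))) du: now ∫(5*x*log(x)) dx + ∫(-6/(5*(u**2 + 4))) du + ∫(4/(x**2 + 4)) dx.
Step 3. Evaluate the standard form: now -3*atan(u/2)/5 + ∫(5*x*log(x)) dx + ∫(4/(x**2 + 4)) dx.
Step 4. Substitute back u = 2*x - 2: now -3*atan(x - 1)/5 + ∫(5*x*log(x)) dx + ∫(4/(x**2 + 4)) dx.
Step 5. Evaluate the standard form: now 2*atan(x/2) - 3*atan(x - 1)/5 + ∫(5*x*log(x)) dx.
Step 6. Integrate ∫(5*x*log(x)) dx by parts with u = log(x), dv = (5*x) dx, so v = 5*x**2/2 [assuming x > 0]: now 5*x**2*log(x)/2 + 2*atan(x/2) - 3*atan(x - 1)/5 + ∫(-5*x/2) dx.
Step 7. Evaluate the standard form: now 5*x**2*log(x)/2 - 5*x**2/4 + 2*atan(x/2) - 3*atan(x - 1)/5.
Answer: 5*x**2*log(x)/2 - 5*x**2/4 + 2*atan(x/2) - 3*atan(x - 1)/5.


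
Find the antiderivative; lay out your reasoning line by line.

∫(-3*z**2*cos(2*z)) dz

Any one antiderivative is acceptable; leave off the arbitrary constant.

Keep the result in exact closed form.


Step 1. Integrate ∫(-3*z**2*cos(2*z)) dz by parts with u = z**2, dv = (-3*cos(2*z)) dz, so v = -3*sin(2*z)/2: now -3*z**2*sin(2*z)/2 + ∫(3*z*sin(2*z)) dz.
Step 2. Integrate ∫(3*z*sin(2*z)) dz by parts with u = z, dv = (3*sin(2*z)) dz, so v = -3*cos(2*z)/2: now -3*z**2*sin(2*z)/2 - 3*z*cos(2*z)/2 + ∫(3*cos(2*z)/2) dz.
Step 3. Evaluate the standard form: now -3*z**2*sin(2*z)/2 - 3*z*cos(2*z)/2 + 3*sin(2*z)/4.
Answer: -3*z**2*sin(2*z)/2 - 3*z*cos(2*z)/2 + 3*sin(2*z)/4.


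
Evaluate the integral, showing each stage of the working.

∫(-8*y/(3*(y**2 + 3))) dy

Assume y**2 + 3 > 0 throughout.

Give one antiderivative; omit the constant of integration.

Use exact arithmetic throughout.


Step 1. Substitute u = y**2 + 3, turning ∫(-8*y/(3*(y**2 + 3))) dy into ∫(-4/(3*u)) du: now ∫(-4/(3*u)) du.
Step 2. Evaluate the standard form [assuming u > 0]: now -4*log(u)/3.
Step 3. Substitute back u = y**2 + 3: now -4*log(y**2 + 3)/3.
Answer: -4*log(y**2 + 3)/3.


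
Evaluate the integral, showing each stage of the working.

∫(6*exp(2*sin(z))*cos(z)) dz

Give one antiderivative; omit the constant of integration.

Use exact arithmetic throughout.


Step 1. Substitute u = sin(z), turning ∫(6*exp(2*sin(z))*cos(z)) dz into ∫(6*exp(2*u)) du: now ∫(6*exp(2*u)) du.
Step 2. Evaluate the standard form: now 3*exp(2*u).
Step 3. Substitute back u = sin(z): now 3*exp(2*sin(z)).
Answer: 3*exp(2*sin(z)).


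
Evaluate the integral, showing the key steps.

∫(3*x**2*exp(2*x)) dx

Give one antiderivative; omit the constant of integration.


Step 1. Integrate ∫(3*x**2*exp(2*x)) dx by parts with u = x**2, dv = (3*exp(2*x)) dx, so v = 3*exp(2*x)/2: now 3*x**2*exp(2*x)/2 + ∫(-3*x*exp(2*x)) dx.
Step 2. Integrate ∫(-3*x*exp(2*x)) dx by parts with u = x, dv = (-3*exp(2*x)) dx, so v = -3*exp(2*x)/2: now 3*x**2*exp(2*x)/2 - 3*x*exp(2*x)/2 + ∫(3*exp(2*x)/2) dx.
Step 3. Evaluate the standard form: now 3*x**2*exp(2*x)/2 - 3*x*exp(2*x)/2 + 3*exp(2*x)/4.
Answer: 3*x**2*exp(2*x)/2 - 3*x*exp(2*x)/2 + 3*exp(2*x)/4.


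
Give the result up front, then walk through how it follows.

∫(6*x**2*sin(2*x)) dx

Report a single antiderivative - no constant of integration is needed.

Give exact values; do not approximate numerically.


The answer is -3*x**2*cos(2*x) + 3*x*sin(2*x) + 3*cos(2*x)/2.
Step 1. Integrate ∫(6*x**2*sin(2*x)) dx by parts with u = x**2, dv = (6*sin(2*x)) dx, so v = -3*cos(2*x): now -3*x**2*cos(2*x) + ∫(6*x*cos(2*x)) dx.
Step 2. Integrate ∫(6*x*cos(2*x)) dx by parts with u = x, dv = (6*cos(2*x)) dx, so v = 3*sin(2*x): now -3*x**2*cos(2*x) + 3*x*sin(2*x) + ∫(-3*sin(2*x)) dx.
Step 3. Evaluate the standard form: now -3*x**2*cos(2*x) + 3*x*sin(2*x) + 3*cos(2*x)/2.
Answer: -3*x**2*cos(2*x) + 3*x*sin(2*x) + 3*cos(2*x)/2.


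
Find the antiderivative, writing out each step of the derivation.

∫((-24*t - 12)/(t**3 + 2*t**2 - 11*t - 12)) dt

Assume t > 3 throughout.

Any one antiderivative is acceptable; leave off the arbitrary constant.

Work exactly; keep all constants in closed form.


Step 1. Decompose ∫((-24*t - 12)/(t**3 + 2*t**2 - 11*t - 12)) dt by partial fractions, (-24*t - 12)/(t**3 + 2*t**2 - 11*t - 12) = 4/(t + 4) - 1/(t + 1) - 3/(t - 3): now ∫(-3/(t - 3)) dt + ∫(-1/(t + 1)) dt + ∫(4/(t + 4)) dt.
Step 2. Evaluate the standard form [assuming t > -4]: now 4*log(t + 4) + ∫(-3/(t - 3)) dt + ∫(-1/(t + 1)) dt.
Step 3. Evaluate the standard form [assuming t > -1]: now -log(t + 1) + 4*log(t + 4) + ∫(-3/(t - 3)) dt.
Step 4. Evaluate the standard form [assuming t > 3]: now -3*log(t - 3) - log(t + 1) + 4*log(t + 4).
Answer: -3*log(t - 3) - log(t + 1) + 4*log(t + 4).


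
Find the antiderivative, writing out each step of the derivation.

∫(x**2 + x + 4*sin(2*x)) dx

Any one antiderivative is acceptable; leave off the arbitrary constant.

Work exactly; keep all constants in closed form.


Step 1. Rewrite: now ∫(x) dx + ∫(x**2) dx + ∫(4*sin(2*x)) dx.
Step 2. Evaluate the standard form: now x**2/2 + ∫(x**2) dx + ∫(4*sin(2*x)) dx.
Step 3. Evaluate the standard form: now x**3/3 + x**2/2 + ∫(4*sin(2*x)) dx.
Step 4. Evaluate the standard form: now x**3/3 + x**2/2 - 2*cos(2*x).
Answer: x**3/3 + x**2/2 - 2*cos(2*x).


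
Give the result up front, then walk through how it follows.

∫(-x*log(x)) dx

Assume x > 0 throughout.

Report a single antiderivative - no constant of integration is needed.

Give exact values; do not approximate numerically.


The answer is -x**2*log(x)/2 + x**2/4.
Step 1. Integrate ∫(-x*log(x)) dx by parts with u = log(x), dv = (-x) dx, so v = -x**2/2 [assuming x > 0]: now -x**2*log(x)/2 + ∫(x/2) dx.
Step 2. Evaluate the standard form: now -x**2*log(x)/2 + x**2/4.
Answer: -x**2*log(x)/2 + x**2/4.


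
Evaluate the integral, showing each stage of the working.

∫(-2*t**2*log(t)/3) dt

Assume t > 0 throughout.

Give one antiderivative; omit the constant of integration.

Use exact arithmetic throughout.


Step 1. Integrate ∫(-2*t**2*log(t)/3) dt by parts with u = log(t), dv = (-2*t**2/3) dt, so v = -2*t**3/9 [assuming t > 0]: now -2*t**3*log(t)/9 + ∫(2*t**2/9) dt.
Step 2. Evaluate the standard form: now -2*t**3*log(t)/9 + 2*t**3/27.
Answer: -2*t**3*log(t)/9 + 2*t**3/27.


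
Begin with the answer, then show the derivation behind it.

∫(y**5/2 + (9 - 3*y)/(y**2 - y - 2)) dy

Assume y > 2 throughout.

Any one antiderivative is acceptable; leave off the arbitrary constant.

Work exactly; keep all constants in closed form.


The answer is y**6/12 + log(y - 2) - 4*log(y + 1).
Step 1. Rewrite: now ∫(y**5/2) dy + ∫((9 - 3*y)/(y**2 - y - 2)) dy.
Step 2. Decompose ∫((9 - 3*y)/(y**2 - y - 2)) dy by partial fractions, (9 - 3*y)/(y**2 - y - 2) = -4/(y + 1) + 1/(y - 2): now ∫(y**5/2) dy + ∫(1/(y - 2)) dy + ∫(-4/(y + 1)) dy.
Step 3. Evaluate the standard form [assuming y > -1]: now -4*log(y + 1) + ∫(y**5/2) dy + ∫(1/(y - 2)) dy.
Step 4. Evaluate the standard form [assuming y > 2]: now log(y - 2) - 4*log(y + 1) + ∫(y**5/2) dy.
Step 5. Evaluate the standard form: now y**6/12 + log(y - 2) - 4*log(y + 1).
Answer: y**6/12 + log(y - 2) - 4*log(y + 1).


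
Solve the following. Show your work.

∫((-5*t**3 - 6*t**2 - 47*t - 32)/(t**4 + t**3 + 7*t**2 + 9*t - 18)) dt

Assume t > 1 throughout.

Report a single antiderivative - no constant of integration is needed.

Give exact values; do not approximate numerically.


Step 1. Decompose ∫((-5*t**3 - 6*t**2 - 47*t - 32)/(t**4 + t**3 + 7*t**2 + 9*t - 18)) dt by partial fractions, (-5*t**3 - 6*t**2 - 47*t - 32)/(t**4 + t**3 + 7*t**2 + 9*t - 18) = -2/(t**2 + 9) - 2/(t + 2) - 3/(t - 1): now ∫(-3/(t - 1)) dt + ∫(-2/(t + 2)) dt + ∫(-2/(t**2 + 9)) dt.
Step 2. Evaluate the standard form [assuming t > 1]: now -3*log(t - 1) + ∫(-2/(t + 2)) dt + ∫(-2/(t**2 + 9)) dt.
Step 3. Evaluate the standard form [assuming t > -2]: now -3*log(t - 1) - 2*log(t + 2) + ∫(-2/(t**2 + 9)) dt.
Step 4. Evaluate the standard form: now -3*log(t - 1) - 2*log(t + 2) - 2*atan(t/3)/3.
Answer: -3*log(t - 1) - 2*log(t + 2) - 2*atan(t/3)/3.


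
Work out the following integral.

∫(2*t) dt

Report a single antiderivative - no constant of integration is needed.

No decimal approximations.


Answer: t**2.


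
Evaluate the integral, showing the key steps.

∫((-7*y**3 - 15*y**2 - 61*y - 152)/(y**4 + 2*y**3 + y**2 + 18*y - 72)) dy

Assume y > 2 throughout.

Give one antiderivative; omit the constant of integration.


Step 1. Decompose ∫((-7*y**3 - 15*y**2 - 61*y - 152)/(y**4 + 2*y**3 + y**2 + 18*y - 72)) dy by partial fractions, (-7*y**3 - 15*y**2 - 61*y - 152)/(y**4 + 2*y**3 + y**2 + 18*y - 72) = 1/(y**2 + 9) - 2/(y + 4) - 5/(y - 2): now ∫(-5/(y - 2)) dy + ∫(-2/(y + 4)) dy + ∫(1/(y**2 + 9)) dy.
Step 2. Evaluate the standard form [assuming y > -4]: now -2*log(y + 4) + ∫(-5/(y - 2)) dy + ∫(1/(y**2 + 9)) dy.
Step 3. Evaluate the standard form [assuming y > 2]: now -5*log(y - 2) - 2*log(y + 4) + ∫(1/(y**2 + 9)) dy.
Step 4. Evaluate the standard form: now -5*log(y - 2) - 2*log(y + 4) + atan(y/3)/3.
Answer: -5*log(y - 2) - 2*log(y + 4) + atan(y/3)/3.


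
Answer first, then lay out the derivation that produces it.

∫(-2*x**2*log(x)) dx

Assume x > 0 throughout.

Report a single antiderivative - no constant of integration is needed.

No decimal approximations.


The answer is -2*x**3*log(x)/3 + 2*x**3/9.
Step 1. Integrate ∫(-2*x**2*log(x)) dx by parts with u = log(x), dv = (-2*x**2) dx, so v = -2*x**3/3 [assuming x > 0]: now -2*x**3*log(x)/3 + ∫(2*x**2/3) dx.
Step 2. Evaluate the standard form: now -2*x**3*log(x)/3 + 2*x**3/9.
Answer: -2*x**3*log(x)/3 + 2*x**3/9.


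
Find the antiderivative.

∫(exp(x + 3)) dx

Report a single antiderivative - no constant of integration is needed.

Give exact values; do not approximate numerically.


Answer: exp(x + 3).


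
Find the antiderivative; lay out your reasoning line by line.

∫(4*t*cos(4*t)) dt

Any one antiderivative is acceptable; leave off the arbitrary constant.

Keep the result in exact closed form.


Step 1. Integrate ∫(4*t*cos(4*t)) dt by parts with u = t, dv = (4*cos(4*t)) dt, so v = sin(4*t): now t*sin(4*t) + ∫(-sin(4*t)) dt.
Step 2. Evaluate the standard form: now t*sin(4*t) + cos(4*t)/4.
Answer: t*sin(4*t) + cos(4*t)/4.


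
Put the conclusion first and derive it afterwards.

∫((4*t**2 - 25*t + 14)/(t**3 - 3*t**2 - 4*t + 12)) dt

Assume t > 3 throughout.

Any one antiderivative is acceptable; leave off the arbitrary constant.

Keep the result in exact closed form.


The answer is -5*log(t - 3) + 5*log(t - 2) + 4*log(t + 2).
Step 1. Decompose ∫((4*t**2 - 25*t + 14)/(t**3 - 3*t**2 - 4*t + 12)) dt by partial fractions, (4*t**2 - 25*t + 14)/(t**3 - 3*t**2 - 4*t + 12) = 4/(t + 2) + 5/(t - 2) - 5/(t - 3): now ∫(-5/(t - 3)) dt + ∫(5/(t - 2)) dt + ∫(4/(t + 2)) dt.
Step 2. Evaluate the standard form [assuming t > 2]: now 5*log(t - 2) + ∫(-5/(t - 3)) dt + ∫(4/(t + 2)) dt.
Step 3. Evaluate the standard form [assuming t > -2]: now 5*log(t - 2) + 4*log(t + 2) + ∫(-5/(t - 3)) dt.
Step 4. Evaluate the standard form [assuming t > 3]: now -5*log(t - 3) + 5*log(t - 2) + 4*log(t + 2).
Answer: -5*log(t - 3) + 5*log(t - 2) + 4*log(t + 2).
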